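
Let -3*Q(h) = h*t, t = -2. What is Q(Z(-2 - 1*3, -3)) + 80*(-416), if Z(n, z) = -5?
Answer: -99850/3 ≈ -33283.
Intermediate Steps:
Q(h) = 2*h/3 (Q(h) = -h*(-2)/3 = -(-2)*h/3 = 2*h/3)
Q(Z(-2 - 1*3, -3)) + 80*(-416) = (2/3)*(-5) + 80*(-416) = -10/3 - 33280 = -99850/3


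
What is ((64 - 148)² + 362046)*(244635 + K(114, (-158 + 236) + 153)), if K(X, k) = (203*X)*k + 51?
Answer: 2063460301776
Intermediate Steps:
K(X, k) = 51 + 203*X*k (K(X, k) = 203*X*k + 51 = 51 + 203*X*k)
((64 - 148)² + 362046)*(244635 + K(114, (-158 + 236) + 153)) = ((64 - 148)² + 362046)*(244635 + (51 + 203*114*((-158 + 236) + 153))) = ((-84)² + 362046)*(244635 + (51 + 203*114*(78 + 153))) = (7056 + 362046)*(244635 + (51 + 203*114*231)) = 369102*(244635 + (51 + 5345802)) = 369102*(244635 + 5345853) = 369102*5590488 = 2063460301776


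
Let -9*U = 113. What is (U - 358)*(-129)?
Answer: 143405/3 ≈ 47802.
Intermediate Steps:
U = -113/9 (U = -⅑*113 = -113/9 ≈ -12.556)
(U - 358)*(-129) = (-113/9 - 358)*(-129) = -3335/9*(-129) = 143405/3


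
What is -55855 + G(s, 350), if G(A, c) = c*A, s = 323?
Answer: 57195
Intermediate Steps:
G(A, c) = A*c
-55855 + G(s, 350) = -55855 + 323*350 = -55855 + 113050 = 57195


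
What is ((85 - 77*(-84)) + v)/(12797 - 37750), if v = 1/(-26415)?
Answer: -173097494/659133495 ≈ -0.26261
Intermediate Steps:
v = -1/26415 ≈ -3.7857e-5
((85 - 77*(-84)) + v)/(12797 - 37750) = ((85 - 77*(-84)) - 1/26415)/(12797 - 37750) = ((85 + 6468) - 1/26415)/(-24953) = (6553 - 1/26415)*(-1/24953) = (173097494/26415)*(-1/24953) = -173097494/659133495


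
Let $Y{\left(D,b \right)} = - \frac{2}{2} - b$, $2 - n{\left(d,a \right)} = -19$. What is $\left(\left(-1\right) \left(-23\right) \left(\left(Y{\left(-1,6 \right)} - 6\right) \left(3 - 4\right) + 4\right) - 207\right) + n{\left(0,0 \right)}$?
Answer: $205$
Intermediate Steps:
$n{\left(d,a \right)} = 21$ ($n{\left(d,a \right)} = 2 - -19 = 2 + 19 = 21$)
$Y{\left(D,b \right)} = -1 - b$ ($Y{\left(D,b \right)} = \left(-2\right) \frac{1}{2} - b = -1 - b$)
$\left(\left(-1\right) \left(-23\right) \left(\left(Y{\left(-1,6 \right)} - 6\right) \left(3 - 4\right) + 4\right) - 207\right) + n{\left(0,0 \right)} = \left(\left(-1\right) \left(-23\right) \left(\left(\left(-1 - 6\right) - 6\right) \left(3 - 4\right) + 4\right) - 207\right) + 21 = \left(23 \left(\left(\left(-1 - 6\right) - 6\right) \left(-1\right) + 4\right) - 207\right) + 21 = \left(23 \left(\left(-7 - 6\right) \left(-1\right) + 4\right) - 207\right) + 21 = \left(23 \left(\left(-13\right) \left(-1\right) + 4\right) - 207\right) + 21 = \left(23 \left(13 + 4\right) - 207\right) + 21 = \left(23 \cdot 17 - 207\right) + 21 = \left(391 - 207\right) + 21 = 184 + 21 = 205$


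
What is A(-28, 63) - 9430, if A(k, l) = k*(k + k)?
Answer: -7862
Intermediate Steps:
A(k, l) = 2*k² (A(k, l) = k*(2*k) = 2*k²)
A(-28, 63) - 9430 = 2*(-28)² - 9430 = 2*784 - 9430 = 1568 - 9430 = -7862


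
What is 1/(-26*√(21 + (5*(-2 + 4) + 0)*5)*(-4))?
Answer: √71/7384 ≈ 0.0011411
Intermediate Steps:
1/(-26*√(21 + (5*(-2 + 4) + 0)*5)*(-4)) = 1/(-26*√(21 + (5*2 + 0)*5)*(-4)) = 1/(-26*√(21 + (10 + 0)*5)*(-4)) = 1/(-26*√(21 + 10*5)*(-4)) = 1/(-26*√(21 + 50)*(-4)) = 1/(-26*√71*(-4)) = 1/(104*√71) = √71/7384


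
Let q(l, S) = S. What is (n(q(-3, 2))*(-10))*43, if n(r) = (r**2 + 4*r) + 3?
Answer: -6450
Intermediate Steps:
n(r) = 3 + r**2 + 4*r
(n(q(-3, 2))*(-10))*43 = ((3 + 2**2 + 4*2)*(-10))*43 = ((3 + 4 + 8)*(-10))*43 = (15*(-10))*43 = -150*43 = -6450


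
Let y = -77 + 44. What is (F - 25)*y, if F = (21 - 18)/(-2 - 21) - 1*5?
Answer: 22869/23 ≈ 994.30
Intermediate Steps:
F = -118/23 (F = 3/(-23) - 5 = 3*(-1/23) - 5 = -3/23 - 5 = -118/23 ≈ -5.1304)
y = -33
(F - 25)*y = (-118/23 - 25)*(-33) = -693/23*(-33) = 22869/23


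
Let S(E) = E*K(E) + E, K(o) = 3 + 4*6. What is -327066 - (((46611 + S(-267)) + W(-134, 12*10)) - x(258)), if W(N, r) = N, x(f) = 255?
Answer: -365812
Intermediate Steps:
K(o) = 27 (K(o) = 3 + 24 = 27)
S(E) = 28*E (S(E) = E*27 + E = 27*E + E = 28*E)
-327066 - (((46611 + S(-267)) + W(-134, 12*10)) - x(258)) = -327066 - (((46611 + 28*(-267)) - 134) - 1*255) = -327066 - (((46611 - 7476) - 134) - 255) = -327066 - ((39135 - 134) - 255) = -327066 - (39001 - 255) = -327066 - 1*38746 = -327066 - 38746 = -365812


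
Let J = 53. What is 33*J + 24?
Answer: 1773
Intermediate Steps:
33*J + 24 = 33*53 + 24 = 1749 + 24 = 1773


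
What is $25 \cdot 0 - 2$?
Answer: $-2$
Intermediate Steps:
$25 \cdot 0 - 2 = 0 - 2 = -2$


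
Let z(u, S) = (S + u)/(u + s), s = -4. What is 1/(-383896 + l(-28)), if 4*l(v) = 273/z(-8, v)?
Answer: -4/1535493 ≈ -2.6050e-6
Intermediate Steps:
z(u, S) = (S + u)/(-4 + u) (z(u, S) = (S + u)/(u - 4) = (S + u)/(-4 + u))
l(v) = 273/(4*(⅔ - v/12)) (l(v) = (273/(((v - 8)/(-4 - 8))))/4 = (273/(((-8 + v)/(-12))))/4 = (273/((-(-8 + v)/12)))/4 = (273/(⅔ - v/12))/4 = 273/(4*(⅔ - v/12)))
1/(-383896 + l(-28)) = 1/(-383896 - 819/(-8 - 28)) = 1/(-383896 - 819/(-36)) = 1/(-383896 - 819*(-1/36)) = 1/(-383896 + 91/4) = 1/(-1535493/4) = -4/1535493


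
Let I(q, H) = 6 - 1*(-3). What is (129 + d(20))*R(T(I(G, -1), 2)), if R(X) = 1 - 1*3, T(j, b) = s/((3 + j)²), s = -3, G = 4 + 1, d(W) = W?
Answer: -298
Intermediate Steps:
G = 5
I(q, H) = 9 (I(q, H) = 6 + 3 = 9)
T(j, b) = -3/(3 + j)²
R(X) = -2 (R(X) = 1 - 3 = -2)
(129 + d(20))*R(T(I(G, -1), 2)) = (129 + 20)*(-2) = 149*(-2) = -298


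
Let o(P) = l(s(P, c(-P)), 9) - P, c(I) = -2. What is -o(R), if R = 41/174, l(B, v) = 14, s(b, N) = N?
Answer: -2395/174 ≈ -13.764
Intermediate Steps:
R = 41/174 (R = 41*(1/174) = 41/174 ≈ 0.23563)
o(P) = 14 - P
-o(R) = -(14 - 1*41/174) = -(14 - 41/174) = -1*2395/174 = -2395/174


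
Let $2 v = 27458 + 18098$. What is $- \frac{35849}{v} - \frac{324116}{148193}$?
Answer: $- \frac{12695285105}{3375540154} \approx -3.761$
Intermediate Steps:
$v = 22778$ ($v = \frac{27458 + 18098}{2} = \frac{1}{2} \cdot 45556 = 22778$)
$- \frac{35849}{v} - \frac{324116}{148193} = - \frac{35849}{22778} - \frac{324116}{148193} = - \frac{12695285105}{3375540154}$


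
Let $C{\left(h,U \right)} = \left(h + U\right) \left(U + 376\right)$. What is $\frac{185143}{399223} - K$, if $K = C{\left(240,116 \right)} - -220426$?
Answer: $- \frac{157923650751}{399223} \approx -3.9558 \cdot 10^{5}$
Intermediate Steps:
$C{\left(h,U \right)} = \left(376 + U\right) \left(U + h\right)$ ($C{\left(h,U \right)} = \left(U + h\right) \left(376 + U\right) = \left(376 + U\right) \left(U + h\right)$)
$K = 395578$ ($K = \left(116^{2} + 376 \cdot 116 + 376 \cdot 240 + 116 \cdot 240\right) - -220426 = \left(13456 + 43616 + 90240 + 27840\right) + 220426 = 175152 + 220426 = 395578$)
$\frac{185143}{399223} - K = \frac{185143}{399223} - 395578 = - \frac{157923650751}{399223}$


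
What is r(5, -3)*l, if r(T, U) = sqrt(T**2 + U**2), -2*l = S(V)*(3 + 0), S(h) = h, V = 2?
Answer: -3*sqrt(34) ≈ -17.493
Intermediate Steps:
l = -3 (l = -(3 + 0) = -3 ≈ -3.0000)
r(5, -3)*l = sqrt(5**2 + (-3)**2)*(-3) = sqrt(25 + 9)*(-3) = sqrt(34)*(-3) = -3*sqrt(34)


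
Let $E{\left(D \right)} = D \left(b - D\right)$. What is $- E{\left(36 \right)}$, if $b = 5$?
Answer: $1116$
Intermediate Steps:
$E{\left(D \right)} = D \left(5 - D\right)$
$- E{\left(36 \right)} = - 36 \left(5 - 36\right) = - 36 \left(-31\right) = \left(-1\right) \left(-1116\right) = 1116$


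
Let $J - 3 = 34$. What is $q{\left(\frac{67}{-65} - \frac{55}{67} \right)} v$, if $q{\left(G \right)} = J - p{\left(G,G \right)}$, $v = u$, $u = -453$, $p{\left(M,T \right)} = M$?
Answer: $- \frac{76647147}{4355} \approx -17600.0$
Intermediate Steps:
$J = 37$ ($J = 3 + 34 = 37$)
$v = -453$
$q{\left(G \right)} = 37 - G$
$q{\left(\frac{67}{-65} - \frac{55}{67} \right)} v = \left(37 - \left(\frac{67}{-65} - \frac{55}{67}\right)\right) \left(-453\right) = \left(37 - \left(67 \left(- \frac{1}{65}\right) - \frac{55}{67}\right)\right) \left(-453\right) = \left(37 - \left(- \frac{67}{65} - \frac{55}{67}\right)\right) \left(-453\right) = \left(37 - - \frac{8064}{4355}\right) \left(-453\right) = \left(37 + \frac{8064}{4355}\right) \left(-453\right) = \frac{169199}{4355} \left(-453\right) = - \frac{76647147}{4355}$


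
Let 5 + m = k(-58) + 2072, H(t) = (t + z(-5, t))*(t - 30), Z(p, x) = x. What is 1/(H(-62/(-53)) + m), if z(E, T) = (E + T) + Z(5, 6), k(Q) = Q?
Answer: 2809/5372825 ≈ 0.00052282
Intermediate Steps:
z(E, T) = 6 + E + T (z(E, T) = (E + T) + 6 = 6 + E + T)
H(t) = (1 + 2*t)*(-30 + t) (H(t) = (t + (6 - 5 + t))*(t - 30) = (t + (1 + t))*(-30 + t) = (1 + 2*t)*(-30 + t))
m = 2009 (m = -5 + (-58 + 2072) = -5 + 2014 = 2009)
1/(H(-62/(-53)) + m) = 1/((-30 - (-3658)/(-53) + 2*(-62/(-53))²) + 2009) = 1/((-30 - (-3658)*(-1)/53 + 2*(-62*(-1/53))²) + 2009) = 1/((-30 - 59*62/53 + 2*(62/53)²) + 2009) = 1/((-30 - 3658/53 + 2*(3844/2809)) + 2009) = 1/((-30 - 3658/53 + 7688/2809) + 2009) = 1/(-270456/2809 + 2009) = 1/(5372825/2809) = 2809/5372825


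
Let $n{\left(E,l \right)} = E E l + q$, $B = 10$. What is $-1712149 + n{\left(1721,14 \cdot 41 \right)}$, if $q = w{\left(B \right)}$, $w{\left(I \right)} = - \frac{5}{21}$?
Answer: $\frac{35666076280}{21} \approx 1.6984 \cdot 10^{9}$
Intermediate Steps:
$w{\left(I \right)} = - \frac{5}{21}$ ($w{\left(I \right)} = \left(-5\right) \frac{1}{21} = - \frac{5}{21}$)
$q = - \frac{5}{21} \approx -0.2381$
$n{\left(E,l \right)} = - \frac{5}{21} + l E^{2}$ ($n{\left(E,l \right)} = E E l - \frac{5}{21} = E^{2} l - \frac{5}{21} = l E^{2} - \frac{5}{21} = - \frac{5}{21} + l E^{2}$)
$-1712149 + n{\left(1721,14 \cdot 41 \right)} = -1712149 - \left(\frac{5}{21} - 14 \cdot 41 \cdot 1721^{2}\right) = -1712149 + \left(- \frac{5}{21} + 574 \cdot 2961841\right) = -1712149 + \left(- \frac{5}{21} + 1700096734\right) = -1712149 + \frac{35702031409}{21} = \frac{35666076280}{21}$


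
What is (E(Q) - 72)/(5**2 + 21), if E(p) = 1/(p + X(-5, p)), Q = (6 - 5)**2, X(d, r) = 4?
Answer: -359/230 ≈ -1.5609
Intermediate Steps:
Q = 1 (Q = 1**2 = 1)
E(p) = 1/(4 + p) (E(p) = 1/(p + 4) = 1/(4 + p))
(E(Q) - 72)/(5**2 + 21) = (1/(4 + 1) - 72)/(5**2 + 21) = (1/5 - 72)/(25 + 21) = (1/5 - 72)/46 = -359/5*1/46 = -359/230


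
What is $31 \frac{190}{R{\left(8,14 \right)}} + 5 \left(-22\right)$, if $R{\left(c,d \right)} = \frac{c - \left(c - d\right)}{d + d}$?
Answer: $11670$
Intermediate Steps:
$R{\left(c,d \right)} = \frac{1}{2}$ ($R{\left(c,d \right)} = \frac{d}{2 d} = d \frac{1}{2 d} = \frac{1}{2}$)
$31 \frac{190}{R{\left(8,14 \right)}} + 5 \left(-22\right) = 31 \cdot 190 \frac{1}{\frac{1}{2}} + 5 \left(-22\right) = 31 \cdot 190 \cdot 2 - 110 = 31 \cdot 380 - 110 = 11780 - 110 = 11670$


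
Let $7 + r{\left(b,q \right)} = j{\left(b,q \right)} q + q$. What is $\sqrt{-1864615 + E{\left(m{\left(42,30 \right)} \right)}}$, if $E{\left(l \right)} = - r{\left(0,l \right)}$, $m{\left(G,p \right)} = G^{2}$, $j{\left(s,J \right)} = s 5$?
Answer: $2 i \sqrt{466593} \approx 1366.2 i$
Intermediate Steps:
$j{\left(s,J \right)} = 5 s$
$r{\left(b,q \right)} = -7 + q + 5 b q$ ($r{\left(b,q \right)} = -7 + \left(5 b q + q\right) = -7 + \left(q + 5 b q\right) = -7 + q + 5 b q$)
$E{\left(l \right)} = 7 - l$ ($E{\left(l \right)} = - (-7 + l + 5 \cdot 0 l) = - (-7 + l + 0) = - (-7 + l) = 7 - l$)
$\sqrt{-1864615 + E{\left(m{\left(42,30 \right)} \right)}} = \sqrt{-1864615 + \left(7 - 42^{2}\right)} = \sqrt{-1864615 + \left(7 - 1764\right)} = \sqrt{-1864615 - 1757} = \sqrt{-1866372} = 2 i \sqrt{466593}$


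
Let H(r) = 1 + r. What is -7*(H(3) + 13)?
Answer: -119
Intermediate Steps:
-7*(H(3) + 13) = -7*((1 + 3) + 13) = -7*(4 + 13) = -7*17 = -119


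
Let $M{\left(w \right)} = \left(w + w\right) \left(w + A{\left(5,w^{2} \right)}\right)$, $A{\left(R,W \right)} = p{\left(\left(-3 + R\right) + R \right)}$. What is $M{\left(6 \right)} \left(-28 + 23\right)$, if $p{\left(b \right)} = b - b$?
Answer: $-360$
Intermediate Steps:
$p{\left(b \right)} = 0$
$A{\left(R,W \right)} = 0$
$M{\left(w \right)} = 2 w^{2}$ ($M{\left(w \right)} = \left(w + w\right) \left(w + 0\right) = 2 w w = 2 w^{2}$)
$M{\left(6 \right)} \left(-28 + 23\right) = 2 \cdot 6^{2} \left(-28 + 23\right) = 2 \cdot 36 \left(-5\right) = 72 \left(-5\right) = -360$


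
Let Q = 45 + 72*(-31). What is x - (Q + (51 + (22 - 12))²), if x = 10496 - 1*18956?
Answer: -9994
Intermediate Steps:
Q = -2187 (Q = 45 - 2232 = -2187)
x = -8460 (x = 10496 - 18956 = -8460)
x - (Q + (51 + (22 - 12))²) = -8460 - (-2187 + (51 + (22 - 12))²) = -8460 - (-2187 + (51 + 10)²) = -8460 - (-2187 + 61²) = -8460 - (-2187 + 3721) = -8460 - 1*1534 = -8460 - 1534 = -9994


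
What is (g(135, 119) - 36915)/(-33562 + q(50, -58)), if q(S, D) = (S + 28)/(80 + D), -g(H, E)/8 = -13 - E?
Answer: 394449/369143 ≈ 1.0686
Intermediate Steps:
g(H, E) = 104 + 8*E (g(H, E) = -8*(-13 - E) = 104 + 8*E)
q(S, D) = (28 + S)/(80 + D)
(g(135, 119) - 36915)/(-33562 + q(50, -58)) = ((104 + 8*119) - 36915)/(-33562 + (28 + 50)/(80 - 58)) = ((104 + 952) - 36915)/(-33562 + 78/22) = (1056 - 36915)/(-33562 + (1/22)*78) = -35859/(-33562 + 39/11) = -35859/(-369143/11) = -35859*(-11/369143) = 394449/369143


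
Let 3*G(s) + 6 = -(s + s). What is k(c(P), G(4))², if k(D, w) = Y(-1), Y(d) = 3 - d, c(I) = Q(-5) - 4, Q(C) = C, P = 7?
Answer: 16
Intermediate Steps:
G(s) = -2 - 2*s/3 (G(s) = -2 + (-(s + s))/3 = -2 + (-2*s)/3 = -2 - 2*s/3)
c(I) = -9 (c(I) = -5 - 4 = -9)
k(D, w) = 4 (k(D, w) = 3 - 1*(-1) = 3 + 1 = 4)
k(c(P), G(4))² = 4² = 16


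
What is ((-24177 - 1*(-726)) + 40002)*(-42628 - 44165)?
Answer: -1436510943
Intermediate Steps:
((-24177 - 1*(-726)) + 40002)*(-42628 - 44165) = ((-24177 + 726) + 40002)*(-86793) = (-23451 + 40002)*(-86793) = 16551*(-86793) = -1436510943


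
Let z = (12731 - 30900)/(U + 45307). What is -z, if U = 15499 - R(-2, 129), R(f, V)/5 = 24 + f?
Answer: 18169/60696 ≈ 0.29934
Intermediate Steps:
R(f, V) = 120 + 5*f (R(f, V) = 5*(24 + f) = 120 + 5*f)
U = 15389 (U = 15499 - (120 + 5*(-2)) = 15499 - (120 - 10) = 15499 - 1*110 = 15499 - 110 = 15389)
z = -18169/60696 (z = (12731 - 30900)/(15389 + 45307) = -18169/60696 ≈ -0.29934)
-z = -1*(-18169/60696) = 18169/60696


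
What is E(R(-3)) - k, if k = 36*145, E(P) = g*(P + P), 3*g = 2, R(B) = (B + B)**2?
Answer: -5172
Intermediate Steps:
R(B) = 4*B**2 (R(B) = (2*B)**2 = 4*B**2)
g = 2/3 (g = (1/3)*2 = 2/3 ≈ 0.66667)
E(P) = 4*P/3 (E(P) = 2*(P + P)/3 = 2*(2*P)/3 = 4*P/3)
k = 5220
E(R(-3)) - k = 4*(4*(-3)**2)/3 - 1*5220 = 4*(4*9)/3 - 5220 = (4/3)*36 - 5220 = 48 - 5220 = -5172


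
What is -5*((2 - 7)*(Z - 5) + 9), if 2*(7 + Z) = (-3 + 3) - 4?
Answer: -395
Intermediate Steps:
Z = -9 (Z = -7 + ((-3 + 3) - 4)/2 = -7 + (0 - 4)/2 = -7 + (½)*(-4) = -7 - 2 = -9)
-5*((2 - 7)*(Z - 5) + 9) = -5*((2 - 7)*(-9 - 5) + 9) = -5*(-5*(-14) + 9) = -5*(70 + 9) = -5*79 = -395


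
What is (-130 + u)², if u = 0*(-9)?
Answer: 16900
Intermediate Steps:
u = 0
(-130 + u)² = (-130 + 0)² = (-130)² = 16900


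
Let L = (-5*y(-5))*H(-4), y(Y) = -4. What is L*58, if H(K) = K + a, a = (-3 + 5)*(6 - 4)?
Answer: 0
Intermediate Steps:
a = 4 (a = 2*2 = 4)
H(K) = 4 + K (H(K) = K + 4 = 4 + K)
L = 0 (L = (-5*(-4))*(4 - 4) = 20*0 = 0)
L*58 = 0*58 = 0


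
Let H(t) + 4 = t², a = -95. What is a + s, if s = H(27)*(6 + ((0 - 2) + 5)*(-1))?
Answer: 2080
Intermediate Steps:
H(t) = -4 + t²
s = 2175 (s = (-4 + 27²)*(6 + ((0 - 2) + 5)*(-1)) = (-4 + 729)*(6 + (-2 + 5)*(-1)) = 725*(6 + 3*(-1)) = 725*(6 - 3) = 725*3 = 2175)
a + s = -95 + 2175 = 2080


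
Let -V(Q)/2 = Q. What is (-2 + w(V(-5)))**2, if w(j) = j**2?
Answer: 9604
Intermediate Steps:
V(Q) = -2*Q
(-2 + w(V(-5)))**2 = (-2 + (-2*(-5))**2)**2 = (-2 + 10**2)**2 = (-2 + 100)**2 = 98**2 = 9604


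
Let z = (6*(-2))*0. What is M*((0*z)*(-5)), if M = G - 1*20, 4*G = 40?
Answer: 0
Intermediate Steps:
G = 10 (G = (1/4)*40 = 10)
z = 0 (z = -12*0 = 0)
M = -10 (M = 10 - 1*20 = 10 - 20 = -10)
M*((0*z)*(-5)) = -10*0*0*(-5) = -0*(-5) = -10*0 = 0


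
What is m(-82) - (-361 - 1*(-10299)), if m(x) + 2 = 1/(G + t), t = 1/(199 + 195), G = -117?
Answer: -458204574/46097 ≈ -9940.0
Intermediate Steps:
t = 1/394 ≈ 0.0025381
m(x) = -92588/46097 (m(x) = -2 + 1/(-117 + 1/394) = -2 + 1/(-46097/394) = -2 - 394/46097 = -92588/46097)
m(-82) - (-361 - 1*(-10299)) = -92588/46097 - (-361 - 1*(-10299)) = -92588/46097 - (-361 + 10299) = -92588/46097 - 1*9938 = -92588/46097 - 9938 = -458204574/46097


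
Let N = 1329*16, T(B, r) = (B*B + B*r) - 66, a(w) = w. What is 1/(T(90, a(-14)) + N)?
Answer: 1/28038 ≈ 3.5666e-5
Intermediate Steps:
T(B, r) = -66 + B² + B*r (T(B, r) = (B² + B*r) - 66 = -66 + B² + B*r)
N = 21264
1/(T(90, a(-14)) + N) = 1/((-66 + 90² + 90*(-14)) + 21264) = 1/((-66 + 8100 - 1260) + 21264) = 1/(6774 + 21264) = 1/28038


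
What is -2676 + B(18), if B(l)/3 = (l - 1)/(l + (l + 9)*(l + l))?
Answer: -883063/330 ≈ -2675.9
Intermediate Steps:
B(l) = 3*(-1 + l)/(l + 2*l*(9 + l)) (B(l) = 3*((l - 1)/(l + (l + 9)*(l + l))) = 3*((-1 + l)/(l + (9 + l)*(2*l))) = 3*((-1 + l)/(l + 2*l*(9 + l))) = 3*(-1 + l)/(l + 2*l*(9 + l)))
-2676 + B(18) = -2676 + 3*(-1 + 18)/(18*(19 + 2*18)) = -2676 + 3*(1/18)*17/(19 + 36) = -2676 + 3*(1/18)*17/55 = -2676 + 3*(1/18)*(1/55)*17 = -2676 + 17/330 = -883063/330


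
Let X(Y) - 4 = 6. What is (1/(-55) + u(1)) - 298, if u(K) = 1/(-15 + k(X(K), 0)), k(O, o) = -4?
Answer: -311484/1045 ≈ -298.07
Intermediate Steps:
X(Y) = 10 (X(Y) = 4 + 6 = 10)
u(K) = -1/19 (u(K) = 1/(-15 - 4) = 1/(-19) = -1/19)
(1/(-55) + u(1)) - 298 = (1/(-55) - 1/19) - 298 = (-1/55 - 1/19) - 298 = -74/1045 - 298 = -311484/1045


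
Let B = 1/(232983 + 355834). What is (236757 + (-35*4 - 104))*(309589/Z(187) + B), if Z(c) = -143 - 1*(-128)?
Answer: -43114254242287574/8832255 ≈ -4.8815e+9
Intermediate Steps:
Z(c) = -15 (Z(c) = -143 + 128 = -15)
B = 1/588817 ≈ 1.6983e-6
(236757 + (-35*4 - 104))*(309589/Z(187) + B) = (236757 + (-35*4 - 104))*(309589/(-15) + 1/588817) = (236757 + (-140 - 104))*(309589*(-1/15) + 1/588817) = (236757 - 244)*(-309589/15 + 1/588817) = 236513*(-182291266198/8832255) = -43114254242287574/8832255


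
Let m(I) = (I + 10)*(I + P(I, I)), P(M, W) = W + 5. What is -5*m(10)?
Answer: -2500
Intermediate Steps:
P(M, W) = 5 + W
m(I) = (5 + 2*I)*(10 + I) (m(I) = (I + 10)*(I + (5 + I)) = (10 + I)*(5 + 2*I) = (5 + 2*I)*(10 + I))
-5*m(10) = -5*(50 + 2*10**2 + 25*10) = -5*(50 + 2*100 + 250) = -5*(50 + 200 + 250) = -5*500 = -2500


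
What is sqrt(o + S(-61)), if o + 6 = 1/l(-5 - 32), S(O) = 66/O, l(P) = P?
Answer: I*sqrt(36213565)/2257 ≈ 2.6663*I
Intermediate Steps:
o = -223/37 (o = -6 + 1/(-5 - 32) = -6 + 1/(-37) = -6 - 1/37 = -223/37 ≈ -6.0270)
sqrt(o + S(-61)) = sqrt(-223/37 + 66/(-61)) = sqrt(-223/37 + 66*(-1/61)) = sqrt(-223/37 - 66/61) = sqrt(-16045/2257) = I*sqrt(36213565)/2257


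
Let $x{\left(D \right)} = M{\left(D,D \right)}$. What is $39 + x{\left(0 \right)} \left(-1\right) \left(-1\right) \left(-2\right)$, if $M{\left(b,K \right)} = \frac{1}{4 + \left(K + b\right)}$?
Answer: $\frac{77}{2} \approx 38.5$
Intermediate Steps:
$M{\left(b,K \right)} = \frac{1}{4 + K + b}$
$x{\left(D \right)} = \frac{1}{4 + 2 D}$ ($x{\left(D \right)} = \frac{1}{4 + D + D} = \frac{1}{4 + 2 D}$)
$39 + x{\left(0 \right)} \left(-1\right) \left(-1\right) \left(-2\right) = 39 + \frac{1}{2 \left(2 + 0\right)} \left(-1\right) \left(-1\right) \left(-2\right) = 39 + \frac{1}{2 \cdot 2} \cdot 1 \left(-2\right) = 39 + \frac{1}{2} \cdot \frac{1}{2} \left(-2\right) = 39 + \frac{1}{4} \left(-2\right) = 39 - \frac{1}{2} = \frac{77}{2}$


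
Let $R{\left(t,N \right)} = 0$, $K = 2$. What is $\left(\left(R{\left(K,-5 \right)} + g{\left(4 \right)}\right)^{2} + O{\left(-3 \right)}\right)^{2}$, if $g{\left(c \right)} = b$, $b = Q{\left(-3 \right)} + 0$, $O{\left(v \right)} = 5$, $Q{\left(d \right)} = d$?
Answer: $196$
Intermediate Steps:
$b = -3$ ($b = -3 + 0 = -3$)
$g{\left(c \right)} = -3$
$\left(\left(R{\left(K,-5 \right)} + g{\left(4 \right)}\right)^{2} + O{\left(-3 \right)}\right)^{2} = \left(\left(0 - 3\right)^{2} + 5\right)^{2} = \left(\left(-3\right)^{2} + 5\right)^{2} = \left(9 + 5\right)^{2} = 14^{2} = 196$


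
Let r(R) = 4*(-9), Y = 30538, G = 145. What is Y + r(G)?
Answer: 30502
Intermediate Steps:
r(R) = -36
Y + r(G) = 30538 - 36 = 30502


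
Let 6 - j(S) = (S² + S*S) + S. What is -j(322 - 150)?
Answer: 59334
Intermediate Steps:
j(S) = 6 - S - 2*S² (j(S) = 6 - ((S² + S*S) + S) = 6 - ((S² + S²) + S) = 6 - (2*S² + S) = 6 - (S + 2*S²) = 6 + (-S - 2*S²) = 6 - S - 2*S²)
-j(322 - 150) = -(6 - (322 - 150) - 2*(322 - 150)²) = -(6 - 1*172 - 2*172²) = -(6 - 172 - 2*29584) = -(6 - 172 - 59168) = -1*(-59334) = 59334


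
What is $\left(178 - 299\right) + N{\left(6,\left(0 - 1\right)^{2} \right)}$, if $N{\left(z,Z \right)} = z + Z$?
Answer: $-114$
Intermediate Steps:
$N{\left(z,Z \right)} = Z + z$
$\left(178 - 299\right) + N{\left(6,\left(0 - 1\right)^{2} \right)} = \left(178 - 299\right) + \left(\left(0 - 1\right)^{2} + 6\right) = -121 + \left(\left(-1\right)^{2} + 6\right) = -121 + \left(1 + 6\right) = -121 + 7 = -114$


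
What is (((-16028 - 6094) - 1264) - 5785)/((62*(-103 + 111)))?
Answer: -941/16 ≈ -58.813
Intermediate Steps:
(((-16028 - 6094) - 1264) - 5785)/((62*(-103 + 111))) = ((-22122 - 1264) - 5785)/((62*8)) = (-23386 - 5785)/496 = -29171*1/496 = -941/16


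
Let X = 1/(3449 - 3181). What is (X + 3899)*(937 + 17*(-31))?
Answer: 214211265/134 ≈ 1.5986e+6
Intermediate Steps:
X = 1/268 ≈ 0.0037313
(X + 3899)*(937 + 17*(-31)) = (1/268 + 3899)*(937 + 17*(-31)) = 1044933*(937 - 527)/268 = (1044933/268)*410 = 214211265/134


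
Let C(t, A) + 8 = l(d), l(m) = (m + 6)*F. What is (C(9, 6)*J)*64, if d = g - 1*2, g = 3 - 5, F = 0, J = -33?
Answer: 16896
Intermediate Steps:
g = -2
d = -4 (d = -2 - 1*2 = -2 - 2 = -4)
l(m) = 0 (l(m) = (m + 6)*0 = (6 + m)*0 = 0)
C(t, A) = -8 (C(t, A) = -8 + 0 = -8)
(C(9, 6)*J)*64 = -8*(-33)*64 = 264*64 = 16896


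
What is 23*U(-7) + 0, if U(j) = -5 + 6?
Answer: 23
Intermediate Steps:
U(j) = 1
23*U(-7) + 0 = 23*1 + 0 = 23 + 0 = 23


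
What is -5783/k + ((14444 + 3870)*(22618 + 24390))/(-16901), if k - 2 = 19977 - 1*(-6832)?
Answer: -23081808609715/453132711 ≈ -50938.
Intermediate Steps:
k = 26811 (k = 2 + (19977 - 1*(-6832)) = 2 + (19977 + 6832) = 2 + 26809 = 26811)
-5783/k + ((14444 + 3870)*(22618 + 24390))/(-16901) = -5783/26811 + ((14444 + 3870)*(22618 + 24390))/(-16901) = -5783*1/26811 + (18314*47008)*(-1/16901) = -5783/26811 + 860904512*(-1/16901) = -5783/26811 - 860904512/16901 = -23081808609715/453132711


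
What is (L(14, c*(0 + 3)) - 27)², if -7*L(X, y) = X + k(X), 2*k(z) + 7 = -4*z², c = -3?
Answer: 3025/4 ≈ 756.25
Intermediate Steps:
k(z) = -7/2 - 2*z² (k(z) = -7/2 + (-4*z²)/2 = -7/2 - 2*z²)
L(X, y) = ½ - X/7 + 2*X²/7 (L(X, y) = -(X + (-7/2 - 2*X²))/7 = -(-7/2 + X - 2*X²)/7 = ½ - X/7 + 2*X²/7)
(L(14, c*(0 + 3)) - 27)² = ((½ - ⅐*14 + (2/7)*14²) - 27)² = ((½ - 2 + (2/7)*196) - 27)² = ((½ - 2 + 56) - 27)² = (109/2 - 27)² = (55/2)² = 3025/4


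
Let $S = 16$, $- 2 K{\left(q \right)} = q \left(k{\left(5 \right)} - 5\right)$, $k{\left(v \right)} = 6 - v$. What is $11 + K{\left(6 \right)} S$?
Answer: $203$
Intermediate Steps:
$K{\left(q \right)} = 2 q$ ($K{\left(q \right)} = - \frac{q \left(\left(6 - 5\right) - 5\right)}{2} = - \frac{q \left(1 - 5\right)}{2} = - \frac{q \left(-4\right)}{2} = - \frac{\left(-4\right) q}{2} = 2 q$)
$11 + K{\left(6 \right)} S = 11 + 2 \cdot 6 \cdot 16 = 11 + 12 \cdot 16 = 11 + 192 = 203$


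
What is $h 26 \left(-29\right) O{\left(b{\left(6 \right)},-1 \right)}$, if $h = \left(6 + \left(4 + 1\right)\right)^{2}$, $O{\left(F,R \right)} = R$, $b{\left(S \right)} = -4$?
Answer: $91234$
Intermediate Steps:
$h = 121$ ($h = \left(6 + 5\right)^{2} = 11^{2} = 121$)
$h 26 \left(-29\right) O{\left(b{\left(6 \right)},-1 \right)} = 121 \cdot 26 \left(-29\right) \left(-1\right) = 3146 \left(-29\right) \left(-1\right) = \left(-91234\right) \left(-1\right) = 91234$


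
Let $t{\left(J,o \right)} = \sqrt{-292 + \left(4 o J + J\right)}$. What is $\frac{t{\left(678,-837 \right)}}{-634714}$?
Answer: $- \frac{i \sqrt{2269558}}{634714} \approx - 0.0023735 i$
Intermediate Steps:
$t{\left(J,o \right)} = \sqrt{-292 + J + 4 J o}$ ($t{\left(J,o \right)} = \sqrt{-292 + \left(4 J o + J\right)} = \sqrt{-292 + \left(J + 4 J o\right)} = \sqrt{-292 + J + 4 J o}$)
$\frac{t{\left(678,-837 \right)}}{-634714} = \frac{\sqrt{-292 + 678 + 4 \cdot 678 \left(-837\right)}}{-634714} = \sqrt{-292 + 678 - 2269944} \left(- \frac{1}{634714}\right) = \sqrt{-2269558} \left(- \frac{1}{634714}\right) = i \sqrt{2269558} \left(- \frac{1}{634714}\right) = - \frac{i \sqrt{2269558}}{634714}$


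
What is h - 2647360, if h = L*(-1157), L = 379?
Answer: -3085863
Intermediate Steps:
h = -438503 (h = 379*(-1157) = -438503)
h - 2647360 = -438503 - 2647360 = -3085863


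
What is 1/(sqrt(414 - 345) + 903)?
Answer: 301/271780 - sqrt(69)/815340 ≈ 0.0010973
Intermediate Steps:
1/(sqrt(414 - 345) + 903) = 1/(sqrt(69) + 903) = 1/(903 + sqrt(69))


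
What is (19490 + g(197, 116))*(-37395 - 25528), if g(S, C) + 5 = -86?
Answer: -1220643277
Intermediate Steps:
g(S, C) = -91 (g(S, C) = -5 - 86 = -91)
(19490 + g(197, 116))*(-37395 - 25528) = (19490 - 91)*(-37395 - 25528) = 19399*(-62923) = -1220643277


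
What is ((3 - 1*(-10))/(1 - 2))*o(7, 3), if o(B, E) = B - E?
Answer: -52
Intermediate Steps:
((3 - 1*(-10))/(1 - 2))*o(7, 3) = ((3 - 1*(-10))/(1 - 2))*(7 - 1*3) = ((3 + 10)/(-1))*(7 - 3) = (13*(-1))*4 = -13*4 = -52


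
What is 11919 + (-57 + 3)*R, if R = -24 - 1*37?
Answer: 15213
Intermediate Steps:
R = -61 (R = -24 - 37 = -61)
11919 + (-57 + 3)*R = 11919 + (-57 + 3)*(-61) = 11919 - 54*(-61) = 11919 + 3294 = 15213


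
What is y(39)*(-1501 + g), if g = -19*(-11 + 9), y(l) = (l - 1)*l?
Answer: -2168166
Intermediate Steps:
y(l) = l*(-1 + l) (y(l) = (-1 + l)*l = l*(-1 + l))
g = 38 (g = -19*(-2) = 38)
y(39)*(-1501 + g) = (39*(-1 + 39))*(-1501 + 38) = (39*38)*(-1463) = 1482*(-1463) = -2168166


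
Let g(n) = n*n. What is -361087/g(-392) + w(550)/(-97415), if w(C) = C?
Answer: -7051961061/2993835712 ≈ -2.3555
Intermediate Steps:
g(n) = n²
-361087/g(-392) + w(550)/(-97415) = -361087/((-392)²) + 550/(-97415) = -361087/153664 + 550*(-1/97415) = -361087*1/153664 - 110/19483 = -361087/153664 - 110/19483 = -7051961061/2993835712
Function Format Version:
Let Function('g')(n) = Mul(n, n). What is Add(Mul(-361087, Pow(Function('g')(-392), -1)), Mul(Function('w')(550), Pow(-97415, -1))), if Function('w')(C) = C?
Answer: Rational(-7051961061, 2993835712) ≈ -2.3555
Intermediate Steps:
Function('g')(n) = Pow(n, 2)
Add(Mul(-361087, Pow(Function('g')(-392), -1)), Mul(Function('w')(550), Pow(-97415, -1))) = Add(Mul(-361087, Pow(Pow(-392, 2), -1)), Mul(550, Pow(-97415, -1))) = Add(Mul(-361087, Pow(153664, -1)), Mul(550, Rational(-1, 97415))) = Add(Mul(-361087, Rational(1, 153664)), Rational(-110, 19483)) = Add(Rational(-361087, 153664), Rational(-110, 19483)) = Rational(-7051961061, 2993835712)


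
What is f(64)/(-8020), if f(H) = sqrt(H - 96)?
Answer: -I*sqrt(2)/2005 ≈ -0.00070534*I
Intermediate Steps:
f(H) = sqrt(-96 + H)
f(64)/(-8020) = sqrt(-96 + 64)/(-8020) = sqrt(-32)*(-1/8020) = (4*I*sqrt(2))*(-1/8020) = -I*sqrt(2)/2005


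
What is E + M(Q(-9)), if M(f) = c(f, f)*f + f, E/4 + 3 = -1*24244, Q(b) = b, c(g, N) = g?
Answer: -96916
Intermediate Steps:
E = -96988 (E = -12 + 4*(-1*24244) = -12 + 4*(-24244) = -12 - 96976 = -96988)
M(f) = f + f² (M(f) = f*f + f = f² + f = f + f²)
E + M(Q(-9)) = -96988 - 9*(1 - 9) = -96988 - 9*(-8) = -96988 + 72 = -96916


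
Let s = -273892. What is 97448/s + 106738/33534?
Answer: 3245857883/1148086791 ≈ 2.8272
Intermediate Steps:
97448/s + 106738/33534 = 97448/(-273892) + 106738/33534 = 97448*(-1/273892) + 106738*(1/33534) = -24362/68473 + 53369/16767 = 3245857883/1148086791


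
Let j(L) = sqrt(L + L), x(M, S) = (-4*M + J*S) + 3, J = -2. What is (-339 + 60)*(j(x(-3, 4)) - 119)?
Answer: 33201 - 279*sqrt(14) ≈ 32157.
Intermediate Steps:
x(M, S) = 3 - 4*M - 2*S (x(M, S) = (-4*M - 2*S) + 3 = 3 - 4*M - 2*S)
j(L) = sqrt(2)*sqrt(L) (j(L) = sqrt(2*L) = sqrt(2)*sqrt(L))
(-339 + 60)*(j(x(-3, 4)) - 119) = (-339 + 60)*(sqrt(2)*sqrt(3 - 4*(-3) - 2*4) - 119) = -279*(sqrt(2)*sqrt(3 + 12 - 8) - 119) = -279*(sqrt(2)*sqrt(7) - 119) = -279*(sqrt(14) - 119) = -279*(-119 + sqrt(14)) = 33201 - 279*sqrt(14)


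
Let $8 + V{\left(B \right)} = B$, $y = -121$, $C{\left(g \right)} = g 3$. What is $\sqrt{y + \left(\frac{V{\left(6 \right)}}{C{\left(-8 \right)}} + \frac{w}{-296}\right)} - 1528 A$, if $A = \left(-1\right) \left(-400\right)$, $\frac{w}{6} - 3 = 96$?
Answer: $-611200 + \frac{i \sqrt{6058158}}{222} \approx -6.112 \cdot 10^{5} + 11.087 i$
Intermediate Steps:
$C{\left(g \right)} = 3 g$
$w = 594$ ($w = 18 + 6 \cdot 96 = 18 + 576 = 594$)
$V{\left(B \right)} = -8 + B$
$A = 400$
$\sqrt{y + \left(\frac{V{\left(6 \right)}}{C{\left(-8 \right)}} + \frac{w}{-296}\right)} - 1528 A = \sqrt{-121 + \left(\frac{-8 + 6}{3 \left(-8\right)} + \frac{594}{-296}\right)} - 611200 = \sqrt{-121 - \left(\frac{297}{148} + \frac{2}{-24}\right)} - 611200 = \sqrt{-121 - \frac{427}{222}} - 611200 = \sqrt{- \frac{27289}{222}} - 611200 = \frac{i \sqrt{6058158}}{222} - 611200 = -611200 + \frac{i \sqrt{6058158}}{222}$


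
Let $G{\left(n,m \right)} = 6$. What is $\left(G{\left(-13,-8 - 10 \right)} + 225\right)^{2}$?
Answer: $53361$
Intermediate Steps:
$\left(G{\left(-13,-8 - 10 \right)} + 225\right)^{2} = \left(6 + 225\right)^{2} = 231^{2} = 53361$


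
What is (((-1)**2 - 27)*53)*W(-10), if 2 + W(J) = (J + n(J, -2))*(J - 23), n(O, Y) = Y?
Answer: -542932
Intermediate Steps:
W(J) = -2 + (-23 + J)*(-2 + J) (W(J) = -2 + (J - 2)*(J - 23) = -2 + (-2 + J)*(-23 + J) = -2 + (-23 + J)*(-2 + J))
(((-1)**2 - 27)*53)*W(-10) = (((-1)**2 - 27)*53)*(44 + (-10)**2 - 25*(-10)) = ((1 - 27)*53)*(44 + 100 + 250) = -26*53*394 = -1378*394 = -542932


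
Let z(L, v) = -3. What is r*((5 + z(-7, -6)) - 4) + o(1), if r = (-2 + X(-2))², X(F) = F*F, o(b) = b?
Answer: -7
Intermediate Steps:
X(F) = F²
r = 4 (r = (-2 + (-2)²)² = (-2 + 4)² = 2² = 4)
r*((5 + z(-7, -6)) - 4) + o(1) = 4*((5 - 3) - 4) + 1 = 4*(2 - 4) + 1 = 4*(-2) + 1 = -8 + 1 = -7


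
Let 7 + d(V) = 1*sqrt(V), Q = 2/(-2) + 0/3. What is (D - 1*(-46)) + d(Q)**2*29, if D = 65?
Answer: 1503 - 406*I ≈ 1503.0 - 406.0*I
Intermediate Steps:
Q = -1 (Q = 2*(-1/2) + 0*(1/3) = -1 + 0 = -1)
d(V) = -7 + sqrt(V) (d(V) = -7 + 1*sqrt(V) = -7 + sqrt(V))
(D - 1*(-46)) + d(Q)**2*29 = (65 - 1*(-46)) + (-7 + sqrt(-1))**2*29 = (65 + 46) + (-7 + I)**2*29 = 111 + 29*(-7 + I)**2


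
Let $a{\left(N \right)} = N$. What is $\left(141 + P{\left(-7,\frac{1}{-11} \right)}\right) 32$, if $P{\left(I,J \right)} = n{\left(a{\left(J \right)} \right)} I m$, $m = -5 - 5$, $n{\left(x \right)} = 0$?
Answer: $4512$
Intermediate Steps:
$m = -10$ ($m = -5 - 5 = -10$)
$P{\left(I,J \right)} = 0$ ($P{\left(I,J \right)} = 0 I \left(-10\right) = 0 \left(-10\right) = 0$)
$\left(141 + P{\left(-7,\frac{1}{-11} \right)}\right) 32 = \left(141 + 0\right) 32 = 141 \cdot 32 = 4512$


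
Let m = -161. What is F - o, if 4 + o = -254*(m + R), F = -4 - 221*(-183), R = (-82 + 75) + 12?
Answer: 819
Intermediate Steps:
R = 5 (R = -7 + 12 = 5)
F = 40439 (F = -4 + 40443 = 40439)
o = 39620 (o = -4 - 254*(-161 + 5) = -4 - 254*(-156) = -4 + 39624 = 39620)
F - o = 40439 - 1*39620 = 40439 - 39620 = 819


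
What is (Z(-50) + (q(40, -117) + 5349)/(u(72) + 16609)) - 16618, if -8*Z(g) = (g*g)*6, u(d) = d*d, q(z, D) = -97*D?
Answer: -403001251/21793 ≈ -18492.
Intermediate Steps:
u(d) = d**2
Z(g) = -3*g**2/4 (Z(g) = -g*g*6/8 = -g**2*6/8 = -3*g**2/4)
(Z(-50) + (q(40, -117) + 5349)/(u(72) + 16609)) - 16618 = (-3/4*(-50)**2 + (-97*(-117) + 5349)/(72**2 + 16609)) - 16618 = (-3/4*2500 + (11349 + 5349)/(5184 + 16609)) - 16618 = (-1875 + 16698/21793) - 16618 = -40845177/21793 - 16618 = -403001251/21793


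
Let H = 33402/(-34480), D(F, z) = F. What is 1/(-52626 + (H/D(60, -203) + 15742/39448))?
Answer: -1700208800/89474537279477 ≈ -1.9002e-5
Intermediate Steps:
H = -16701/17240 (H = 33402*(-1/34480) = -16701/17240 ≈ -0.96874)
1/(-52626 + (H/D(60, -203) + 15742/39448)) = 1/(-52626 + (-16701/17240/60 + 15742/39448)) = 1/(-52626 + (-16701/17240*1/60 + 15742*(1/39448))) = 1/(-52626 + (-5567/344800 + 7871/19724)) = 1/(-52626 + 651029323/1700208800) = 1/(-89474537279477/1700208800) = -1700208800/89474537279477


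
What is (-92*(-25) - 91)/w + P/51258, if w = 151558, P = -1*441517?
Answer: -16700551141/1942139991 ≈ -8.5990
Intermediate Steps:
P = -441517
(-92*(-25) - 91)/w + P/51258 = (-92*(-25) - 91)/151558 - 441517/51258 = (2300 - 91)*(1/151558) - 441517*1/51258 = 2209*(1/151558) - 441517/51258 = 2209/151558 - 441517/51258 = -16700551141/1942139991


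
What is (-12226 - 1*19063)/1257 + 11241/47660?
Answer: -1477103803/59908620 ≈ -24.656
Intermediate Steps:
(-12226 - 1*19063)/1257 + 11241/47660 = (-12226 - 19063)*(1/1257) + 11241*(1/47660) = -31289*1/1257 + 11241/47660 = -31289/1257 + 11241/47660 = -1477103803/59908620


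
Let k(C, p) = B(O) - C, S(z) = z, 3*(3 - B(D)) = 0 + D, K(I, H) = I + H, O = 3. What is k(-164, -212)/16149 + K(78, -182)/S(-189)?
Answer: 81470/145341 ≈ 0.56054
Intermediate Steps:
K(I, H) = H + I
B(D) = 3 - D/3 (B(D) = 3 - (0 + D)/3 = 3 - D/3)
k(C, p) = 2 - C (k(C, p) = (3 - ⅓*3) - C = (3 - 1) - C = 2 - C)
k(-164, -212)/16149 + K(78, -182)/S(-189) = (2 - 1*(-164))/16149 + (-182 + 78)/(-189) = (2 + 164)*(1/16149) - 104*(-1/189) = 166*(1/16149) + 104/189 = 166/16149 + 104/189 = 81470/145341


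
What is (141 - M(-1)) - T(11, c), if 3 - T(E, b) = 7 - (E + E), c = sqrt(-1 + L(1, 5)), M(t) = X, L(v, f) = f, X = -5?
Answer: 128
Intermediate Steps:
M(t) = -5
c = 2 (c = sqrt(-1 + 5) = sqrt(4) = 2)
T(E, b) = -4 + 2*E (T(E, b) = 3 - (7 - (E + E)) = 3 - (7 - 2*E) = 3 + (-7 + 2*E) = -4 + 2*E)
(141 - M(-1)) - T(11, c) = (141 - 1*(-5)) - (-4 + 2*11) = (141 + 5) - (-4 + 22) = 146 - 1*18 = 146 - 18 = 128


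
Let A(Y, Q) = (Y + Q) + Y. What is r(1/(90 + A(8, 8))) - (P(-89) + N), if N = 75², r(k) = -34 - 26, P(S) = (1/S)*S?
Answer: -5686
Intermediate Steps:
A(Y, Q) = Q + 2*Y (A(Y, Q) = (Q + Y) + Y = Q + 2*Y)
P(S) = 1 (P(S) = S/S = 1)
r(k) = -60
N = 5625
r(1/(90 + A(8, 8))) - (P(-89) + N) = -60 - (1 + 5625) = -60 - 1*5626 = -60 - 5626 = -5686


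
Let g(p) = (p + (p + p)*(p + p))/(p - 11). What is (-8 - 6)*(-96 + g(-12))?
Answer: 38808/23 ≈ 1687.3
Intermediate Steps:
g(p) = (p + 4*p²)/(-11 + p) (g(p) = (p + (2*p)*(2*p))/(-11 + p) = (p + 4*p²)/(-11 + p))
(-8 - 6)*(-96 + g(-12)) = (-8 - 6)*(-96 - 12*(1 + 4*(-12))/(-11 - 12)) = -14*(-96 - 12*(1 - 48)/(-23)) = -14*(-96 - 12*(-1/23)*(-47)) = -14*(-96 - 564/23) = -14*(-2772/23) = 38808/23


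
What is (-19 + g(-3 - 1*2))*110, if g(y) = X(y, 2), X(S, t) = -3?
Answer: -2420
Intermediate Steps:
g(y) = -3
(-19 + g(-3 - 1*2))*110 = (-19 - 3)*110 = -22*110 = -2420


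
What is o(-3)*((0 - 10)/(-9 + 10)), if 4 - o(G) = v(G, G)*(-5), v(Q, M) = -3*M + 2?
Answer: -590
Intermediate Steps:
v(Q, M) = 2 - 3*M
o(G) = 14 - 15*G (o(G) = 4 - (2 - 3*G)*(-5) = 4 - (-10 + 15*G) = 4 + (10 - 15*G) = 14 - 15*G)
o(-3)*((0 - 10)/(-9 + 10)) = (14 - 15*(-3))*((0 - 10)/(-9 + 10)) = (14 + 45)*(-10/1) = 59*(-10*1) = 59*(-10) = -590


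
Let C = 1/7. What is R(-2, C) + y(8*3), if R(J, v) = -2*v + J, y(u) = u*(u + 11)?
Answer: 5864/7 ≈ 837.71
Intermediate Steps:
y(u) = u*(11 + u)
C = ⅐ ≈ 0.14286
R(J, v) = J - 2*v
R(-2, C) + y(8*3) = (-2 - 2*⅐) + (8*3)*(11 + 8*3) = (-2 - 2/7) + 24*(11 + 24) = -16/7 + 24*35 = -16/7 + 840 = 5864/7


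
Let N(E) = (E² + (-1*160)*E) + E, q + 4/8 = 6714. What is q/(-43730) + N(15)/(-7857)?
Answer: 3089543/25450860 ≈ 0.12139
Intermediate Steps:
q = 13427/2 (q = -½ + 6714 = 13427/2 ≈ 6713.5)
N(E) = E² - 159*E (N(E) = (E² - 160*E) + E = E² - 159*E)
q/(-43730) + N(15)/(-7857) = (13427/2)/(-43730) + (15*(-159 + 15))/(-7857) = (13427/2)*(-1/43730) + (15*(-144))*(-1/7857) = -13427/87460 - 2160*(-1/7857) = -13427/87460 + 80/291 = 3089543/25450860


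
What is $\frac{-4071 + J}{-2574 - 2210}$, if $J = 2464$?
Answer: $\frac{1607}{4784} \approx 0.33591$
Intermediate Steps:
$\frac{-4071 + J}{-2574 - 2210} = \frac{-4071 + 2464}{-2574 - 2210} = - \frac{1607}{-4784} = \left(-1607\right) \left(- \frac{1}{4784}\right) = \frac{1607}{4784}$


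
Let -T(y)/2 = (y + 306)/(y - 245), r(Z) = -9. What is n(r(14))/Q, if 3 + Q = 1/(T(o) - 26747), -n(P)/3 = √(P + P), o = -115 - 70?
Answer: 51754356*I*√2/17251667 ≈ 4.2426*I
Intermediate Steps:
o = -185
n(P) = -3*√2*√P (n(P) = -3*√(P + P) = -3*√2*√P)
T(y) = -2*(306 + y)/(-245 + y) (T(y) = -2*(y + 306)/(y - 245) = -2*(306 + y)/(-245 + y))
Q = -17251667/5750484 (Q = -3 + 1/(2*(-306 - 1*(-185))/(-245 - 185) - 26747) = -3 + 1/(2*(-306 + 185)/(-430) - 26747) = -3 + 1/(2*(-1/430)*(-121) - 26747) = -3 + 1/(121/215 - 26747) = -3 + 1/(-5750484/215) = -3 - 215/5750484 = -17251667/5750484 ≈ -3.0000)
n(r(14))/Q = (-3*√2*√(-9))/(-17251667/5750484) = -3*√2*3*I*(-5750484/17251667) = -9*I*√2*(-5750484/17251667) = 51754356*I*√2/17251667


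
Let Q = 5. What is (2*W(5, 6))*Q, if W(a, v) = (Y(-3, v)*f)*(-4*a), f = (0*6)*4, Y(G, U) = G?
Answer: 0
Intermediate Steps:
f = 0 (f = 0*4 = 0)
W(a, v) = 0 (W(a, v) = (-3*0)*(-4*a) = 0*(-4*a) = 0)
(2*W(5, 6))*Q = (2*0)*5 = 0*5 = 0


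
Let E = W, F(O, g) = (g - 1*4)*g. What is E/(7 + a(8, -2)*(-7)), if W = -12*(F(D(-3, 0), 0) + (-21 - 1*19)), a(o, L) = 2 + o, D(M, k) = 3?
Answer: -160/21 ≈ -7.6190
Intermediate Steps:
F(O, g) = g*(-4 + g) (F(O, g) = (g - 4)*g = (-4 + g)*g = g*(-4 + g))
W = 480 (W = -12*(0*(-4 + 0) + (-21 - 1*19)) = -12*(0*(-4) + (-21 - 19)) = -12*(0 - 40) = -12*(-40) = 480)
E = 480
E/(7 + a(8, -2)*(-7)) = 480/(7 + (2 + 8)*(-7)) = 480/(7 + 10*(-7)) = 480/(7 - 70) = 480/(-63) = 480*(-1/63) = -160/21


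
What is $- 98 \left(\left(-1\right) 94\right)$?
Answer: $9212$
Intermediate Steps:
$- 98 \left(\left(-1\right) 94\right) = \left(-98\right) \left(-94\right) = 9212$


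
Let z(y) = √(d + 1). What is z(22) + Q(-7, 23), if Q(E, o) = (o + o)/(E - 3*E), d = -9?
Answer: 23/7 + 2*I*√2 ≈ 3.2857 + 2.8284*I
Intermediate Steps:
Q(E, o) = -o/E (Q(E, o) = (2*o)/((-2*E)) = (2*o)*(-1/(2*E)) = -o/E)
z(y) = 2*I*√2 (z(y) = √(-9 + 1) = √(-8) = 2*I*√2)
z(22) + Q(-7, 23) = 2*I*√2 - 1*23/(-7) = 2*I*√2 - 1*23*(-⅐) = 2*I*√2 + 23/7 = 23/7 + 2*I*√2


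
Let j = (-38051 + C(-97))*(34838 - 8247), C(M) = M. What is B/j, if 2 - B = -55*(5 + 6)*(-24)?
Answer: 427/29835102 ≈ 1.4312e-5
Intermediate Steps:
B = -14518 (B = 2 - (-55*(5 + 6))*(-24) = 2 - (-55*11)*(-24) = 2 - (-11*55)*(-24) = 2 - (-605)*(-24) = 2 - 1*14520 = 2 - 14520 = -14518)
j = -1014393468 (j = (-38051 - 97)*(34838 - 8247) = -38148*26591 = -1014393468)
B/j = -14518/(-1014393468) = -14518*(-1/1014393468) = 427/29835102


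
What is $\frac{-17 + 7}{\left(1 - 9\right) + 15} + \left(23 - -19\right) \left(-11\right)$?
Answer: $- \frac{3244}{7} \approx -463.43$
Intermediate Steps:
$\frac{-17 + 7}{\left(1 - 9\right) + 15} + \left(23 - -19\right) \left(-11\right) = - \frac{10}{\left(1 - 9\right) + 15} + \left(23 + 19\right) \left(-11\right) = - \frac{10}{-8 + 15} + 42 \left(-11\right) = - \frac{10}{7} - 462 = - \frac{3244}{7}$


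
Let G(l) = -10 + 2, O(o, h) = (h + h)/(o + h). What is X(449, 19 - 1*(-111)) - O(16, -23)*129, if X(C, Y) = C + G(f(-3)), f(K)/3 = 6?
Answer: -2847/7 ≈ -406.71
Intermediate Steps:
f(K) = 18 (f(K) = 3*6 = 18)
O(o, h) = 2*h/(h + o) (O(o, h) = (2*h)/(h + o) = 2*h/(h + o))
G(l) = -8
X(C, Y) = -8 + C (X(C, Y) = C - 8 = -8 + C)
X(449, 19 - 1*(-111)) - O(16, -23)*129 = (-8 + 449) - 2*(-23)/(-23 + 16)*129 = 441 - 2*(-23)/(-7)*129 = 441 - 2*(-23)*(-⅐)*129 = 441 - 46*129/7 = 441 - 1*5934/7 = 441 - 5934/7 = -2847/7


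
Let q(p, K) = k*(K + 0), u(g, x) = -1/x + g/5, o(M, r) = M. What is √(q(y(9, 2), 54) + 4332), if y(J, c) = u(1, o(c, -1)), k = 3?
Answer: √4494 ≈ 67.037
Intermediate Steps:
u(g, x) = -1/x + g/5 (u(g, x) = -1/x + g*(⅕) = -1/x + g/5)
y(J, c) = ⅕ - 1/c (y(J, c) = -1/c + (⅕)*1 = -1/c + ⅕ = ⅕ - 1/c)
q(p, K) = 3*K (q(p, K) = 3*(K + 0) = 3*K)
√(q(y(9, 2), 54) + 4332) = √(3*54 + 4332) = √(162 + 4332) = √4494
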